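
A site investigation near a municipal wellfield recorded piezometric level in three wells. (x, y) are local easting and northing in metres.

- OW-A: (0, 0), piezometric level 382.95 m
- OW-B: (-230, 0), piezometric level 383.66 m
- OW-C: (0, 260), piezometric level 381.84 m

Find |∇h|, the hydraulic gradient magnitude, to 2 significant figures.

∂h/∂x = (383.66 − 382.95) / (-230 − 0) = -0.003087
∂h/∂y = (381.84 − 382.95) / (260 − 0) = -0.004269
|∇h| = √(-0.003087² + -0.004269²) = 0.005268

0.0053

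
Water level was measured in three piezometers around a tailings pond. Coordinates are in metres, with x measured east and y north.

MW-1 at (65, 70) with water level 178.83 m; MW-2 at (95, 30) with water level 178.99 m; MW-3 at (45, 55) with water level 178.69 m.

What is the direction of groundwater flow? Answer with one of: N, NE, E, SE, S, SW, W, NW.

W

With h = a·x + b·y + c and MW-1 as origin, the differences give:
  30·a + (-40)·b = +0.16
  (-20)·a + (-15)·b = -0.14
Eliminate b (×(-15) and ×(-40), subtract): -1250·a = -8.000 → a = ∂h/∂x = +0.006400
Back-substitute: b = ∂h/∂y = +0.0008000.
Flow = −∇h = (-0.006400 east, -0.0008000 north), which points west.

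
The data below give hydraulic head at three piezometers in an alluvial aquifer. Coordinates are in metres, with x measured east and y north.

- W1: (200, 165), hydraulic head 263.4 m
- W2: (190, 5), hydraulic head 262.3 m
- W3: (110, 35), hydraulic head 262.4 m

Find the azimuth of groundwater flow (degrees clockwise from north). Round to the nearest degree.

With h = a·x + b·y + c and W1 as origin, the differences give:
  (-10)·a + (-160)·b = -1.1
  (-90)·a + (-130)·b = -1.0
Eliminate b (×(-130) and ×(-160), subtract): -13100·a = -17.00 → a = ∂h/∂x = +0.001298
Back-substitute: b = ∂h/∂y = +0.006794.
Flow direction (−∇h) has components (-0.001298 E, -0.006794 N).
Azimuth = atan2(E, N) = atan2(-0.001298, -0.006794) = 190.8° ≈ 191°.

191°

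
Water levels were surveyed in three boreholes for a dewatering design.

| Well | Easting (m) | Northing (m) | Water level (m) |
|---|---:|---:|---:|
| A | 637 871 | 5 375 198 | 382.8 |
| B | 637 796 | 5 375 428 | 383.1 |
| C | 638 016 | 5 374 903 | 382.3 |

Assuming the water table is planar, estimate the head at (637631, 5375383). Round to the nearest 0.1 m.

With h = a·x + b·y + c and A as origin, the differences give:
  (-75)·a + 230·b = +0.3
  145·a + (-295)·b = -0.5
Eliminate b (×(-295) and ×230, subtract): -11225·a = 26.50 → a = ∂h/∂x = -0.002361
Back-substitute: b = ∂h/∂y = +0.0005345.
h(637631, 5375383) = 382.8 + (-0.002361)·(-240) + (+0.0005345)·(185) = 382.8 +0.567 +0.099 = 383.465 m.

383.5 m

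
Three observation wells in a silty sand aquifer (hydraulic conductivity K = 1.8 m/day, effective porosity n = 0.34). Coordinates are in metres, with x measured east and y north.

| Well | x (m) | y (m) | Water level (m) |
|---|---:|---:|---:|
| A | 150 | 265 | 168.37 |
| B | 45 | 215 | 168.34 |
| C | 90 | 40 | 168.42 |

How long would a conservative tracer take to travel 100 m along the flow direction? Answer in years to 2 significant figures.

Differences from A: to B (Δx, Δy, Δh) = (-105, -50, -0.03); to C = (-60, -225, +0.05).
Solve a·Δx + b·Δy = Δh: det = (-105)·(-225) − (-60)·(-50) = 20625.
∂h/∂x = [(-0.03)·(-225) − (+0.05)·(-50)] / 20625 = +0.0004485
∂h/∂y = [(-105)·(+0.05) − (-60)·(-0.03)] / 20625 = -0.0003418
|∇h| = √(0.0004485² + -0.0003418²) = 0.0005639
Seepage velocity v = K·i/n = 1.8 × 0.0005639 / 0.34 = 0.002985 m/day.
t = 100 / 0.002985 = 3.35e+04 days = 91.7 years.

92 years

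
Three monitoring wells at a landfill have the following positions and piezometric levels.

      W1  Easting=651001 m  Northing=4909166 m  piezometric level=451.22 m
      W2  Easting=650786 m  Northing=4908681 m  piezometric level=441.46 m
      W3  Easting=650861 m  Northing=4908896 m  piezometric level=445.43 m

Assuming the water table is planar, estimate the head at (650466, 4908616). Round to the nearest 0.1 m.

435.0 m

Taking W1 as reference: W2−W1 = (-215, -485, -9.76); W3−W1 = (-140, -270, -5.79).
Solve a·Δx + b·Δy = Δh: det = (-215)·(-270) − (-140)·(-485) = -9850.
∂h/∂x = [(-9.76)·(-270) − (-5.79)·(-485)] / -9850 = +0.01756
∂h/∂y = [(-215)·(-5.79) − (-140)·(-9.76)] / -9850 = +0.01234
h(650466, 4908616) = 451.22 + (+0.01756)·(-535) + (+0.01234)·(-550) = 451.22 -9.394 -6.787 = 435.039 m.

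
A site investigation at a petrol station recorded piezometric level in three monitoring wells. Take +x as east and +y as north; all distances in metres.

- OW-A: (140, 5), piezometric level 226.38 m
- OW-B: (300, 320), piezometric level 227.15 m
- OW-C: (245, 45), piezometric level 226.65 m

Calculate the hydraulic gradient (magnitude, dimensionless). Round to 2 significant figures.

Taking OW-A as reference: OW-B−OW-A = (160, 315, +0.77); OW-C−OW-A = (105, 40, +0.27).
Solve a·Δx + b·Δy = Δh: det = 160·40 − 105·315 = -26675.
∂h/∂x = [(+0.77)·40 − (+0.27)·315] / -26675 = +0.002034
∂h/∂y = [160·(+0.27) − 105·(+0.77)] / -26675 = +0.001411
|∇h| = √(0.002034² + 0.001411²) = 0.002475

0.0025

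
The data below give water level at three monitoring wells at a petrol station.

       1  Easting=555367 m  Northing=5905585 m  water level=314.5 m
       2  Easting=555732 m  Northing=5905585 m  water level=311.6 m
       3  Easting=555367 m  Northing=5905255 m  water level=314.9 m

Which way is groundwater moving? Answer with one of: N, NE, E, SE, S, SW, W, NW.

E

∂h/∂x = (311.6 − 314.5) / (555732 − 555367) = -0.007945
∂h/∂y = (314.9 − 314.5) / (5905255 − 5905585) = -0.001212
Flow = −∇h = (+0.007945 east, +0.001212 north), which points east.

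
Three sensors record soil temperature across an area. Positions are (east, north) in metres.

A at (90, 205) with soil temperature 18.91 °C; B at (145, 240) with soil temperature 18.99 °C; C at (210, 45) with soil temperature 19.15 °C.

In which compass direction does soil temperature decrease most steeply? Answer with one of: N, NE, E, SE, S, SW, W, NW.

W

Differences from A: to B (Δx, Δy, Δh) = (55, 35, +0.08); to C = (120, -160, +0.24).
Solve a·Δx + b·Δy = ΔT: det = 55·(-160) − 120·35 = -13000.
∂T/∂x = [(+0.08)·(-160) − (+0.24)·35] / -13000 = +0.001631
∂T/∂y = [55·(+0.24) − 120·(+0.08)] / -13000 = -0.0002769
Steepest decrease is along −∇f = (-0.001631 E, +0.0002769 N) → west.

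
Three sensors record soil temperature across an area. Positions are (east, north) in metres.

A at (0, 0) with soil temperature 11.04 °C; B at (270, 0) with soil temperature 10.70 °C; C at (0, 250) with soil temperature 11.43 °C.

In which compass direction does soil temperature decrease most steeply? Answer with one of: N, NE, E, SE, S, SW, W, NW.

SE

∂T/∂x = (10.70 − 11.04) / (270 − 0) = -0.001259
∂T/∂y = (11.43 − 11.04) / (250 − 0) = +0.001560
Steepest decrease is along −∇f = (+0.001259 E, -0.001560 N) → southeast.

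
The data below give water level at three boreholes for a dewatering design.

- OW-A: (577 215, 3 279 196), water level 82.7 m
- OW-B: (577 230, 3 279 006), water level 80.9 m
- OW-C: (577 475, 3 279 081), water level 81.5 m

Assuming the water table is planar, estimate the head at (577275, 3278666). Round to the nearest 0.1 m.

77.7 m

Differences from OW-A: to OW-B (Δx, Δy, Δh) = (15, -190, -1.8); to OW-C = (260, -115, -1.2).
Solve a·Δx + b·Δy = Δh: det = 15·(-115) − 260·(-190) = 47675.
∂h/∂x = [(-1.8)·(-115) − (-1.2)·(-190)] / 47675 = -0.0004405
∂h/∂y = [15·(-1.2) − 260·(-1.8)] / 47675 = +0.009439
h(577275, 3278666) = 82.7 + (-0.0004405)·(60) + (+0.009439)·(-530) = 82.7 -0.026 -5.003 = 77.671 m.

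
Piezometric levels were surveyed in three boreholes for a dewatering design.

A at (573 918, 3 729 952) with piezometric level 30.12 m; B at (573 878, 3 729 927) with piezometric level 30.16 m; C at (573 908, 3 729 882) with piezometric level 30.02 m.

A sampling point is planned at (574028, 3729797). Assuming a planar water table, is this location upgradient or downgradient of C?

downgradient

Differences from A: to B (Δx, Δy, Δh) = (-40, -25, +0.04); to C = (-10, -70, -0.10).
Determinant of the coordinate differences = (-40)·(-70) − (-10)·(-25) = 2550.
∂h/∂x = [(+0.04)·(-70) − (-0.10)·(-25)] / 2550 = -0.002078
∂h/∂y = [(-40)·(-0.10) − (-10)·(+0.04)] / 2550 = +0.001725
Head at (574028, 3729797) = 30.12 + (-0.002078)·(110) + (+0.001725)·(-155) = 29.62 m.
That is lower than the 30.02 m at C, so the point is downgradient.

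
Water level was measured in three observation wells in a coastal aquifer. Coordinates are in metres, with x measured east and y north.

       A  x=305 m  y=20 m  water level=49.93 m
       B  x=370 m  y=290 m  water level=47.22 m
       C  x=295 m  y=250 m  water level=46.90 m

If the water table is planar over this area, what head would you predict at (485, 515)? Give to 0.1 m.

45.6 m

With h = a·x + b·y + c and A as origin, the differences give:
  65·a + 270·b = -2.71
  (-10)·a + 230·b = -3.03
Eliminate b (×230 and ×270, subtract): 17650·a = 194.800 → a = ∂h/∂x = +0.01104
Back-substitute: b = ∂h/∂y = -0.01269.
h(485, 515) = 49.93 + (+0.01104)·(180) + (-0.01269)·(495) = 49.93 +1.987 -6.284 = 45.633 m.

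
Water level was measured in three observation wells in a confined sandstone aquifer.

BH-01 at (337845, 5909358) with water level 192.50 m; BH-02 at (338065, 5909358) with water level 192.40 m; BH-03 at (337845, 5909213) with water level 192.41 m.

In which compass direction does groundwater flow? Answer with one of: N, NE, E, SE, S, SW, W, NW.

SE

∂h/∂x = (192.40 − 192.50) / (338065 − 337845) = -0.0004545
∂h/∂y = (192.41 − 192.50) / (5909213 − 5909358) = +0.0006207
Flow = −∇h = (+0.0004545 east, -0.0006207 north), which points southeast.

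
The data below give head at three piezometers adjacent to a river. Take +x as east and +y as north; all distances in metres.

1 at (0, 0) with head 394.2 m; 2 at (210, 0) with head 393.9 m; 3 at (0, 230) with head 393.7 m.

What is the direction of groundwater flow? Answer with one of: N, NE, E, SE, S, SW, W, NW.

NE

∂h/∂x = (393.9 − 394.2) / (210 − 0) = -0.001429
∂h/∂y = (393.7 − 394.2) / (230 − 0) = -0.002174
Flow = −∇h = (+0.001429 east, +0.002174 north), which points northeast.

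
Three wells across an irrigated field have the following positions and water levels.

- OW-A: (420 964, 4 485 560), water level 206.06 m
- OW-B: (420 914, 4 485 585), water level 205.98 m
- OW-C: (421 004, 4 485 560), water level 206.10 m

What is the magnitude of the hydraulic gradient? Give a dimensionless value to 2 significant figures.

0.0016

With h = a·x + b·y + c and OW-A as origin, the differences give:
  (-50)·a + 25·b = -0.08
  40·a + 0·b = +0.04
Eliminate b (×0 and ×25, subtract): -1000·a = -1.000 → a = ∂h/∂x = +0.0010000
Back-substitute: b = ∂h/∂y = -0.001200.
|∇h| = √(0.0010000² + -0.001200²) = 0.001562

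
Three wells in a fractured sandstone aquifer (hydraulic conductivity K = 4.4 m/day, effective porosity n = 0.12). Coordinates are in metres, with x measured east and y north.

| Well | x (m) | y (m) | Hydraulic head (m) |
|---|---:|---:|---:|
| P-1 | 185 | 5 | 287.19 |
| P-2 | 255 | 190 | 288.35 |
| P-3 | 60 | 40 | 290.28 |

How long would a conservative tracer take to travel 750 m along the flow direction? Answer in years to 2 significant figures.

2.2 years

Taking P-1 as reference: P-2−P-1 = (70, 185, +1.16); P-3−P-1 = (-125, 35, +3.09).
Solve a·Δx + b·Δy = Δh: det = 70·35 − (-125)·185 = 25575.
∂h/∂x = [(+1.16)·35 − (+3.09)·185] / 25575 = -0.02076
∂h/∂y = [70·(+3.09) − (-125)·(+1.16)] / 25575 = +0.01413
|∇h| = √(-0.02076² + 0.01413²) = 0.02511
Seepage velocity v = K·i/n = 4.4 × 0.02511 / 0.12 = 0.9207 m/day.
t = 750 / 0.9207 = 814.6 days = 2.23 years.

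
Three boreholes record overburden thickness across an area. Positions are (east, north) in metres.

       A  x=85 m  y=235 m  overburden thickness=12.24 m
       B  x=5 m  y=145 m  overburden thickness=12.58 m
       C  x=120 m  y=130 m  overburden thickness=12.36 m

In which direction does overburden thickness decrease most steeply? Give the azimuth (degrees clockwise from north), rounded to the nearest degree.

049°

Differences from A: to B (Δx, Δy, Δh) = (-80, -90, +0.34); to C = (35, -105, +0.12).
Determinant of the coordinate differences = (-80)·(-105) − 35·(-90) = 11550.
∂d/∂x = [(+0.34)·(-105) − (+0.12)·(-90)] / 11550 = -0.002156
∂d/∂y = [(-80)·(+0.12) − 35·(+0.34)] / 11550 = -0.001861
Steepest decrease is along −∇f: components (+0.002156 E, +0.001861 N).
Azimuth = atan2(+0.002156, +0.001861) = 49.2° ≈ 049°.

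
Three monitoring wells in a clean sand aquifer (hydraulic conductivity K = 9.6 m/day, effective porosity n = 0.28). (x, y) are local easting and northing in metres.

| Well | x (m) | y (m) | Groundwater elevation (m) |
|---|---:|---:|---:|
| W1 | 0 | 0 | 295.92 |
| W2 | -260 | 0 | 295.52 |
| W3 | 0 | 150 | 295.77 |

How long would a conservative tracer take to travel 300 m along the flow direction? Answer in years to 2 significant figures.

∂h/∂x = (295.52 − 295.92) / (-260 − 0) = +0.001538
∂h/∂y = (295.77 − 295.92) / (150 − 0) = -0.001000
|∇h| = √(0.001538² + -0.001000²) = 0.001835
Seepage velocity v = K·i/n = 9.6 × 0.001835 / 0.28 = 0.06291 m/day.
t = 300 / 0.06291 = 4769 days = 13.1 years.

13 years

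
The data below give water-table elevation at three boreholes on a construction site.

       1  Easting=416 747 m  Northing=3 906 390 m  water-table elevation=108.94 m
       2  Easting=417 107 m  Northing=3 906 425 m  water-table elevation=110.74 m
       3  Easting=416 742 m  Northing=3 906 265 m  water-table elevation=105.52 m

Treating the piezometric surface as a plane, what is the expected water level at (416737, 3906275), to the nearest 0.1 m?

Taking 1 as reference: 2−1 = (360, 35, +1.80); 3−1 = (-5, -125, -3.42).
Determinant of the coordinate differences = 360·(-125) − (-5)·35 = -44825.
∂h/∂x = [(+1.80)·(-125) − (-3.42)·35] / -44825 = +0.002349
∂h/∂y = [360·(-3.42) − (-5)·(+1.80)] / -44825 = +0.02727
h(416737, 3906275) = 108.94 + (+0.002349)·(-10) + (+0.02727)·(-115) = 108.94 -0.023 -3.136 = 105.781 m.

105.8 m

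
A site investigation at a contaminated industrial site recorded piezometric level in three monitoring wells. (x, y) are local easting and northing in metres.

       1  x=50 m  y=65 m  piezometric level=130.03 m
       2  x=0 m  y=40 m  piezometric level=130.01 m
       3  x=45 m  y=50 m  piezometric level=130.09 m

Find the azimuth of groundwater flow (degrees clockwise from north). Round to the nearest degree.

Taking 1 as reference: 2−1 = (-50, -25, -0.02); 3−1 = (-5, -15, +0.06).
Solve a·Δx + b·Δy = Δh: det = (-50)·(-15) − (-5)·(-25) = 625.
∂h/∂x = [(-0.02)·(-15) − (+0.06)·(-25)] / 625 = +0.002880
∂h/∂y = [(-50)·(+0.06) − (-5)·(-0.02)] / 625 = -0.004960
Flow direction (−∇h) has components (-0.002880 E, +0.004960 N).
Azimuth = atan2(E, N) = atan2(-0.002880, +0.004960) = 329.9° ≈ 330°.

330°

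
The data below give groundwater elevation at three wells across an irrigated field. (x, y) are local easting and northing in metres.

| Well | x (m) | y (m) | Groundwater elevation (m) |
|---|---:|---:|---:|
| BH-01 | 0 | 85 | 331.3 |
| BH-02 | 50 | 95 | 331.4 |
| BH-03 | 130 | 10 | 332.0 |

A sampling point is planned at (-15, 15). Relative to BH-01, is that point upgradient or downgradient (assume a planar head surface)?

Differences from BH-01: to BH-02 (Δx, Δy, Δh) = (50, 10, +0.1); to BH-03 = (130, -75, +0.7).
Solve a·Δx + b·Δy = Δh: det = 50·(-75) − 130·10 = -5050.
∂h/∂x = [(+0.1)·(-75) − (+0.7)·10] / -5050 = +0.002871
∂h/∂y = [50·(+0.7) − 130·(+0.1)] / -5050 = -0.004356
Head at (-15, 15) = 331.3 + (+0.002871)·(-15) + (-0.004356)·(-70) = 331.56 m.
That is higher than the 331.3 m at BH-01, so the point is upgradient.

upgradient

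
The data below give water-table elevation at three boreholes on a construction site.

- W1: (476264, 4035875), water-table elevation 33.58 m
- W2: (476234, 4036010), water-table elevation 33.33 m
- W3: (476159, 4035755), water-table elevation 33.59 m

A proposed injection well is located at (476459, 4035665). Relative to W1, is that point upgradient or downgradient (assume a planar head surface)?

With h = a·x + b·y + c and W1 as origin, the differences give:
  (-30)·a + 135·b = -0.25
  (-105)·a + (-120)·b = +0.01
Eliminate b (×(-120) and ×135, subtract): 17775·a = 28.650 → a = ∂h/∂x = +0.001612
Back-substitute: b = ∂h/∂y = -0.001494.
Head at (476459, 4035665) = 33.58 + (+0.001612)·(195) + (-0.001494)·(-210) = 34.21 m.
That is higher than the 33.58 m at W1, so the point is upgradient.

upgradient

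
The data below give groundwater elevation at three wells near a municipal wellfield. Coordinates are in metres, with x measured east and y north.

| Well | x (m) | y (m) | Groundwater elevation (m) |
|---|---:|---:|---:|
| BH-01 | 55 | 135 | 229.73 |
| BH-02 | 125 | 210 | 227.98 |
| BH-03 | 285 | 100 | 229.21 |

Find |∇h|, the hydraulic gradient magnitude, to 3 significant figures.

Differences from BH-01: to BH-02 (Δx, Δy, Δh) = (70, 75, -1.75); to BH-03 = (230, -35, -0.52).
Determinant of the coordinate differences = 70·(-35) − 230·75 = -19700.
∂h/∂x = [(-1.75)·(-35) − (-0.52)·75] / -19700 = -0.005089
∂h/∂y = [70·(-0.52) − 230·(-1.75)] / -19700 = -0.01858
|∇h| = √(-0.005089² + -0.01858²) = 0.01926

0.0193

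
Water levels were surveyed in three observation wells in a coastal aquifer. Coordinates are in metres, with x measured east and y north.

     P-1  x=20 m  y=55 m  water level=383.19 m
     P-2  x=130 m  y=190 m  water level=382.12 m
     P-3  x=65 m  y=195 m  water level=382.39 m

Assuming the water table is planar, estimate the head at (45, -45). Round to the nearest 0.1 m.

383.5 m

Taking P-1 as reference: P-2−P-1 = (110, 135, -1.07); P-3−P-1 = (45, 140, -0.80).
Determinant of the coordinate differences = 110·140 − 45·135 = 9325.
∂h/∂x = [(-1.07)·140 − (-0.80)·135] / 9325 = -0.004483
∂h/∂y = [110·(-0.80) − 45·(-1.07)] / 9325 = -0.004273
h(45, -45) = 383.19 + (-0.004483)·(25) + (-0.004273)·(-100) = 383.19 -0.112 +0.427 = 383.505 m.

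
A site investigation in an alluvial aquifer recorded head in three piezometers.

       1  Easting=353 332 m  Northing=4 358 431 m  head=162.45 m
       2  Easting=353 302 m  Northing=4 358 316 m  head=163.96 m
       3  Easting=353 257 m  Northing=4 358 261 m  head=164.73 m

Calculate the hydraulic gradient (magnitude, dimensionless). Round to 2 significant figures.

Taking 1 as reference: 2−1 = (-30, -115, +1.51); 3−1 = (-75, -170, +2.28).
Solve a·Δx + b·Δy = Δh: det = (-30)·(-170) − (-75)·(-115) = -3525.
∂h/∂x = [(+1.51)·(-170) − (+2.28)·(-115)] / -3525 = -0.001560
∂h/∂y = [(-30)·(+2.28) − (-75)·(+1.51)] / -3525 = -0.01272
|∇h| = √(-0.001560² + -0.01272²) = 0.01282

0.013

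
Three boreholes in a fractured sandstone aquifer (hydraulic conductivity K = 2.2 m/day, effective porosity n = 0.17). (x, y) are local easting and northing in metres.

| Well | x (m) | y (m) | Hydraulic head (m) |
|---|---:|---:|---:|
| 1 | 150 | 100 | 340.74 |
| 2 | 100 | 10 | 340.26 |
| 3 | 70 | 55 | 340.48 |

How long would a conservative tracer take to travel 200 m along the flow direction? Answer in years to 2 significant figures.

With h = a·x + b·y + c and 1 as origin, the differences give:
  (-50)·a + (-90)·b = -0.48
  (-80)·a + (-45)·b = -0.26
Eliminate b (×(-45) and ×(-90), subtract): -4950·a = -1.800 → a = ∂h/∂x = +0.0003636
Back-substitute: b = ∂h/∂y = +0.005131.
|∇h| = √(0.0003636² + 0.005131²) = 0.005144
Seepage velocity v = K·i/n = 2.2 × 0.005144 / 0.17 = 0.06657 m/day.
t = 200 / 0.06657 = 3004 days = 8.22 years.

8.2 years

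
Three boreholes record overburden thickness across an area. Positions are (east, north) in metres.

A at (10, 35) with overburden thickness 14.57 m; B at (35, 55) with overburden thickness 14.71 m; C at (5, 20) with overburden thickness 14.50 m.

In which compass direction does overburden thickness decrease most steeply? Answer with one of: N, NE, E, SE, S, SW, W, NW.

With d = a·x + b·y + c and A as origin, the differences give:
  25·a + 20·b = +0.14
  (-5)·a + (-15)·b = -0.07
Eliminate b (×(-15) and ×20, subtract): -275·a = -0.700 → a = ∂d/∂x = +0.002545
Back-substitute: b = ∂d/∂y = +0.003818.
Steepest decrease is along −∇f = (-0.002545 E, -0.003818 N) → southwest.

SW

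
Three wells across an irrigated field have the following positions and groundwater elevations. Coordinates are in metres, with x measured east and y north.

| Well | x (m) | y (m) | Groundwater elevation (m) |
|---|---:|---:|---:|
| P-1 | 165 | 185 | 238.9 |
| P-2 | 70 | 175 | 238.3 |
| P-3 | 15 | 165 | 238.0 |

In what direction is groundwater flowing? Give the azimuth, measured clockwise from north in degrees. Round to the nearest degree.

Three-point gradient (reference P-1): Δ to P-2 = (-95, -10, -0.6), Δ to P-3 = (-150, -20, -0.9).
∂h/∂x = +0.007500, ∂h/∂y = -0.01125 (det = 400).
Flow direction (−∇h) has components (-0.007500 E, +0.01125 N).
Azimuth = atan2(E, N) = atan2(-0.007500, +0.01125) = 326.3° ≈ 326°.

326°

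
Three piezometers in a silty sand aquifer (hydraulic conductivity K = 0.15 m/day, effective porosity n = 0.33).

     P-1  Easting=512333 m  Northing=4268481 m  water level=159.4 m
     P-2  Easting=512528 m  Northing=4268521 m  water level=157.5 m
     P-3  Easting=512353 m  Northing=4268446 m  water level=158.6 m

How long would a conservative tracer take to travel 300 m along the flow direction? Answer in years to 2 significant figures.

90 years

Three-point gradient (reference P-1): Δ to P-2 = (195, 40, -1.9), Δ to P-3 = (20, -35, -0.8).
∂h/∂x = -0.01292, ∂h/∂y = +0.01548 (det = -7625).
|∇h| = √(-0.01292² + 0.01548²) = 0.02016
Seepage velocity v = K·i/n = 0.15 × 0.02016 / 0.33 = 0.009164 m/day.
t = 300 / 0.009164 = 3.274e+04 days = 89.6 years.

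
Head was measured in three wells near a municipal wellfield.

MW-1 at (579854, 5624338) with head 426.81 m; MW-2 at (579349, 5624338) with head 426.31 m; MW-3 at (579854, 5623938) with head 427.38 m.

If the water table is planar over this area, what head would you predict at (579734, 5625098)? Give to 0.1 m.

∂h/∂x = (426.31 − 426.81) / (579349 − 579854) = +0.0009901
∂h/∂y = (427.38 − 426.81) / (5623938 − 5624338) = -0.001425
h(579734, 5625098) = 426.81 + (+0.0009901)·(-120) + (-0.001425)·(760) = 426.81 -0.119 -1.083 = 425.608 m.

425.6 m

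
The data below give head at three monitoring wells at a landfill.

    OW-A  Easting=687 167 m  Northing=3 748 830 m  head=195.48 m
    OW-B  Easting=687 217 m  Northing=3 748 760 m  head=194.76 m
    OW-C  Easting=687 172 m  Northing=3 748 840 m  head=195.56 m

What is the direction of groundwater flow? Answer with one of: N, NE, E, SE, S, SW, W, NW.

With h = a·x + b·y + c and OW-A as origin, the differences give:
  50·a + (-70)·b = -0.72
  5·a + 10·b = +0.08
Eliminate b (×10 and ×(-70), subtract): 850·a = -1.600 → a = ∂h/∂x = -0.001882
Back-substitute: b = ∂h/∂y = +0.008941.
Flow = −∇h = (+0.001882 east, -0.008941 north), which points south.

S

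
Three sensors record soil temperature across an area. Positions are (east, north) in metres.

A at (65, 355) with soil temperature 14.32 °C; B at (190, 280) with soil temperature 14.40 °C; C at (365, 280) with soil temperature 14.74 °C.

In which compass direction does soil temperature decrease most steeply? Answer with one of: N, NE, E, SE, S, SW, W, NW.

Three-point gradient (reference A): Δ to B = (125, -75, +0.08), Δ to C = (300, -75, +0.42).
∂T/∂x = +0.001943, ∂T/∂y = +0.002171 (det = 13125).
Steepest decrease is along −∇f = (-0.001943 E, -0.002171 N) → southwest.

SW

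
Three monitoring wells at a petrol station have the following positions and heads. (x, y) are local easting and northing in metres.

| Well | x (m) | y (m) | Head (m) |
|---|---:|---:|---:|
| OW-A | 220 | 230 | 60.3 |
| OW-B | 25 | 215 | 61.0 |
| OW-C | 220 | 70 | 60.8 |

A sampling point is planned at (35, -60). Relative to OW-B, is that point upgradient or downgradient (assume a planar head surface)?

With h = a·x + b·y + c and OW-A as origin, the differences give:
  (-195)·a + (-15)·b = +0.7
  0·a + (-160)·b = +0.5
Eliminate b (×(-160) and ×(-15), subtract): 31200·a = -104.50 → a = ∂h/∂x = -0.003349
Back-substitute: b = ∂h/∂y = -0.003125.
Head at (35, -60) = 60.3 + (-0.003349)·(-185) + (-0.003125)·(-290) = 61.83 m.
That is higher than the 61.0 m at OW-B, so the point is upgradient.

upgradient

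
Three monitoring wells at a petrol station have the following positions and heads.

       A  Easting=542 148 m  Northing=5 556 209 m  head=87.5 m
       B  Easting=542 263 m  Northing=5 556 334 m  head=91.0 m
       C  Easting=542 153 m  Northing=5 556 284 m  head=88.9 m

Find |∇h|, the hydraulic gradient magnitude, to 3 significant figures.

Differences from A: to B (Δx, Δy, Δh) = (115, 125, +3.5); to C = (5, 75, +1.4).
Determinant of the coordinate differences = 115·75 − 5·125 = 8000.
∂h/∂x = [(+3.5)·75 − (+1.4)·125] / 8000 = +0.01094
∂h/∂y = [115·(+1.4) − 5·(+3.5)] / 8000 = +0.01794
|∇h| = √(0.01094² + 0.01794²) = 0.02101

0.0210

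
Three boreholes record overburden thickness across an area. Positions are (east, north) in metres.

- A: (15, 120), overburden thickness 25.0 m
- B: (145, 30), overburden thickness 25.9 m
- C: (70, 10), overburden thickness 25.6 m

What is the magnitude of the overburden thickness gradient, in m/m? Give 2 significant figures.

With d = a·x + b·y + c and A as origin, the differences give:
  130·a + (-90)·b = +0.9
  55·a + (-110)·b = +0.6
Eliminate b (×(-110) and ×(-90), subtract): -9350·a = -45.00 → a = ∂d/∂x = +0.004813
Back-substitute: b = ∂d/∂y = -0.003048.
|∇f| = √(0.004813² + -0.003048²) = 0.005697 m/m

0.0057 m/m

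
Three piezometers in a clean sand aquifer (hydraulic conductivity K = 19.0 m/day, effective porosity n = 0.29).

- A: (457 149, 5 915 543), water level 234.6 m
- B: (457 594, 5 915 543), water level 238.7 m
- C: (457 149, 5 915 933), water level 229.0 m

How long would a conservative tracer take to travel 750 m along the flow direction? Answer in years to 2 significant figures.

1.8 years

∂h/∂x = (238.7 − 234.6) / (457594 − 457149) = +0.009213
∂h/∂y = (229.0 − 234.6) / (5915933 − 5915543) = -0.01436
|∇h| = √(0.009213² + -0.01436²) = 0.01706
Seepage velocity v = K·i/n = 19.0 × 0.01706 / 0.29 = 1.118 m/day.
t = 750 / 1.118 = 670.8 days = 1.84 years.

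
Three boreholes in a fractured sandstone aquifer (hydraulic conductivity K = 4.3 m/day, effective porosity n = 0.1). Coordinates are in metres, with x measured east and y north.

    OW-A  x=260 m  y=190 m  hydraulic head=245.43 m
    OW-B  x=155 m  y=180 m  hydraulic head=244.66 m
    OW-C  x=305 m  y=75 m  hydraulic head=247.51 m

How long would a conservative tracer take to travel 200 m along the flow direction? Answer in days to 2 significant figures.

270 days

With h = a·x + b·y + c and OW-A as origin, the differences give:
  (-105)·a + (-10)·b = -0.77
  45·a + (-115)·b = +2.08
Eliminate b (×(-115) and ×(-10), subtract): 12525·a = 109.350 → a = ∂h/∂x = +0.008731
Back-substitute: b = ∂h/∂y = -0.01467.
|∇h| = √(0.008731² + -0.01467²) = 0.01707
Seepage velocity v = K·i/n = 4.3 × 0.01707 / 0.1 = 0.734 m/day.
t = 200 / 0.734 = 272.5 days.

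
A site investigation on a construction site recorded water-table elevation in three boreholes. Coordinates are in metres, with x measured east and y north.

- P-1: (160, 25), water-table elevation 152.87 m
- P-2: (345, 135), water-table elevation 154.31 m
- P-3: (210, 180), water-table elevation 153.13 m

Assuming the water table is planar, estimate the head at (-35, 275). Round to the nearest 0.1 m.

Taking P-1 as reference: P-2−P-1 = (185, 110, +1.44); P-3−P-1 = (50, 155, +0.26).
Determinant of the coordinate differences = 185·155 − 50·110 = 23175.
∂h/∂x = [(+1.44)·155 − (+0.26)·110] / 23175 = +0.008397
∂h/∂y = [185·(+0.26) − 50·(+1.44)] / 23175 = -0.001031
h(-35, 275) = 152.87 + (+0.008397)·(-195) + (-0.001031)·(250) = 152.87 -1.637 -0.258 = 150.975 m.

151.0 m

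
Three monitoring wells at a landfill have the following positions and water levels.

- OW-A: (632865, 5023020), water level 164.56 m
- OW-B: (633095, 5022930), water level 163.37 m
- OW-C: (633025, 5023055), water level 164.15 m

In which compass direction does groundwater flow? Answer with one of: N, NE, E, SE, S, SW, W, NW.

SE

Taking OW-A as reference: OW-B−OW-A = (230, -90, -1.19); OW-C−OW-A = (160, 35, -0.41).
Determinant of the coordinate differences = 230·35 − 160·(-90) = 22450.
∂h/∂x = [(-1.19)·35 − (-0.41)·(-90)] / 22450 = -0.003499
∂h/∂y = [230·(-0.41) − 160·(-1.19)] / 22450 = +0.004281
Flow = −∇h = (+0.003499 east, -0.004281 north), which points southeast.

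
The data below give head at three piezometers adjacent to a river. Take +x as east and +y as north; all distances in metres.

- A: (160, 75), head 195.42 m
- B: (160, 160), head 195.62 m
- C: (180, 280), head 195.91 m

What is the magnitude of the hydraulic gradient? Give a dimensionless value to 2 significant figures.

0.0024

Taking A as reference: B−A = (0, 85, +0.20); C−A = (20, 205, +0.49).
Solve a·Δx + b·Δy = Δh: det = 0·205 − 20·85 = -1700.
∂h/∂x = [(+0.20)·205 − (+0.49)·85] / -1700 = +0.0003824
∂h/∂y = [0·(+0.49) − 20·(+0.20)] / -1700 = +0.002353
|∇h| = √(0.0003824² + 0.002353²) = 0.002384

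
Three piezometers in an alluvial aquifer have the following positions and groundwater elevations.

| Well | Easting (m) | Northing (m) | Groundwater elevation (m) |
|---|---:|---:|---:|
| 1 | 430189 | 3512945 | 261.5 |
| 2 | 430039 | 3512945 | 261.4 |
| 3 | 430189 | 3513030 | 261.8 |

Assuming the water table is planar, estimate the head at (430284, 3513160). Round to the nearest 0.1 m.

262.3 m

∂h/∂x = (261.4 − 261.5) / (430039 − 430189) = +0.0006667
∂h/∂y = (261.8 − 261.5) / (3513030 − 3512945) = +0.003529
h(430284, 3513160) = 261.5 + (+0.0006667)·(95) + (+0.003529)·(215) = 261.5 +0.063 +0.759 = 262.322 m.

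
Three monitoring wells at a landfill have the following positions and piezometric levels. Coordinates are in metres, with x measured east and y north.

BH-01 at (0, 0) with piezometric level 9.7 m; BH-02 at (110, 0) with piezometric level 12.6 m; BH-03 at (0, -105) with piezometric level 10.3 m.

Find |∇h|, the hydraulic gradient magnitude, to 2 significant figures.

0.027

∂h/∂x = (12.6 − 9.7) / (110 − 0) = +0.02636
∂h/∂y = (10.3 − 9.7) / (-105 − 0) = -0.005714
|∇h| = √(0.02636² + -0.005714²) = 0.02697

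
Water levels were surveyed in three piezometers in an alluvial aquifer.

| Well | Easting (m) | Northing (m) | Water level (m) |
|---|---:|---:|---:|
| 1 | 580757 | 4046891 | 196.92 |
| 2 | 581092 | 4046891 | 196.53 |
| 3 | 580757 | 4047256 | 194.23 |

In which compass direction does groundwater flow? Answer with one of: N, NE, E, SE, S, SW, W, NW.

∂h/∂x = (196.53 − 196.92) / (581092 − 580757) = -0.001164
∂h/∂y = (194.23 − 196.92) / (4047256 − 4046891) = -0.007370
Flow = −∇h = (+0.001164 east, +0.007370 north), which points north.

N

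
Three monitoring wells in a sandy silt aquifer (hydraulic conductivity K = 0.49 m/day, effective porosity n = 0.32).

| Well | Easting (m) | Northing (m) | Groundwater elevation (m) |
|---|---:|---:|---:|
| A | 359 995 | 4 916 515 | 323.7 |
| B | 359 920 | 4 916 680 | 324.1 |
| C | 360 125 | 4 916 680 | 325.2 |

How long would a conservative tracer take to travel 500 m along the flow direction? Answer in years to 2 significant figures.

120 years

With h = a·x + b·y + c and A as origin, the differences give:
  (-75)·a + 165·b = +0.4
  130·a + 165·b = +1.5
Eliminate b (×165 and ×165, subtract): -33825·a = -181.50 → a = ∂h/∂x = +0.005366
Back-substitute: b = ∂h/∂y = +0.004863.
|∇h| = √(0.005366² + 0.004863²) = 0.007242
Seepage velocity v = K·i/n = 0.49 × 0.007242 / 0.32 = 0.01109 m/day.
t = 500 / 0.01109 = 4.509e+04 days = 123 years.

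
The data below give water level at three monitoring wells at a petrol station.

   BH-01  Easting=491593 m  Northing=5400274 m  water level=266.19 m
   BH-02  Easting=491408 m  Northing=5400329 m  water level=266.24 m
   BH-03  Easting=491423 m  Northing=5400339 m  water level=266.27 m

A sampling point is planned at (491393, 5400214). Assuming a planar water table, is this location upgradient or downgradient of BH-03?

downgradient

Taking BH-01 as reference: BH-02−BH-01 = (-185, 55, +0.05); BH-03−BH-01 = (-170, 65, +0.08).
Solve a·Δx + b·Δy = Δh: det = (-185)·65 − (-170)·55 = -2675.
∂h/∂x = [(+0.05)·65 − (+0.08)·55] / -2675 = +0.0004299
∂h/∂y = [(-185)·(+0.08) − (-170)·(+0.05)] / -2675 = +0.002355
Head at (491393, 5400214) = 266.19 + (+0.0004299)·(-200) + (+0.002355)·(-60) = 265.96 m.
That is lower than the 266.27 m at BH-03, so the point is downgradient.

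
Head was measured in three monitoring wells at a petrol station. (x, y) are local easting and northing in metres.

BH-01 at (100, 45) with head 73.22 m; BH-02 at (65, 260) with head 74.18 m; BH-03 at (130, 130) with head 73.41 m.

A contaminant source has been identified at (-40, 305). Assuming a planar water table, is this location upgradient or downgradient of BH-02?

upgradient

With h = a·x + b·y + c and BH-01 as origin, the differences give:
  (-35)·a + 215·b = +0.96
  30·a + 85·b = +0.19
Eliminate b (×85 and ×215, subtract): -9425·a = 40.750 → a = ∂h/∂x = -0.004324
Back-substitute: b = ∂h/∂y = +0.003761.
Head at (-40, 305) = 73.22 + (-0.004324)·(-140) + (+0.003761)·(260) = 74.80 m.
That is higher than the 74.18 m at BH-02, so the point is upgradient.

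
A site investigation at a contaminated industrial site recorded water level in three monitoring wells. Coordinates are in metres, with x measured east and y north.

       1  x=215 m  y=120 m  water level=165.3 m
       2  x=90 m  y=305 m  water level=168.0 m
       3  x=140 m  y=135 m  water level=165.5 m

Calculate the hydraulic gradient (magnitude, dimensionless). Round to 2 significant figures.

With h = a·x + b·y + c and 1 as origin, the differences give:
  (-125)·a + 185·b = +2.7
  (-75)·a + 15·b = +0.2
Eliminate b (×15 and ×185, subtract): 12000·a = 3.50 → a = ∂h/∂x = +0.0002917
Back-substitute: b = ∂h/∂y = +0.01479.
|∇h| = √(0.0002917² + 0.01479²) = 0.01479

0.015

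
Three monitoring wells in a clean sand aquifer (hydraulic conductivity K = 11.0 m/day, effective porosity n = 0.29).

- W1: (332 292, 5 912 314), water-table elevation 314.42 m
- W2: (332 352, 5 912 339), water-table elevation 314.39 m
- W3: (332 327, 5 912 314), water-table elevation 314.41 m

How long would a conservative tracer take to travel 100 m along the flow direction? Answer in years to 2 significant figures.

Taking W1 as reference: W2−W1 = (60, 25, -0.03); W3−W1 = (35, 0, -0.01).
Determinant of the coordinate differences = 60·0 − 35·25 = -875.
∂h/∂x = [(-0.03)·0 − (-0.01)·25] / -875 = -0.0002857
∂h/∂y = [60·(-0.01) − 35·(-0.03)] / -875 = -0.0005143
|∇h| = √(-0.0002857² + -0.0005143²) = 0.0005883
Seepage velocity v = K·i/n = 11.0 × 0.0005883 / 0.29 = 0.02231 m/day.
t = 100 / 0.02231 = 4482 days = 12.3 years.

12 years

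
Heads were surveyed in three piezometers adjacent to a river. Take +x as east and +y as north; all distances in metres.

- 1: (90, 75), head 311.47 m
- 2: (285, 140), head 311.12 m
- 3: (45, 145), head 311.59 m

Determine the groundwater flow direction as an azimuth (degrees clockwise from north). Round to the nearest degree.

103°

Taking 1 as reference: 2−1 = (195, 65, -0.35); 3−1 = (-45, 70, +0.12).
Determinant of the coordinate differences = 195·70 − (-45)·65 = 16575.
∂h/∂x = [(-0.35)·70 − (+0.12)·65] / 16575 = -0.001949
∂h/∂y = [195·(+0.12) − (-45)·(-0.35)] / 16575 = +0.0004615
Flow direction (−∇h) has components (+0.001949 E, -0.0004615 N).
Azimuth = atan2(E, N) = atan2(+0.001949, -0.0004615) = 103.3° ≈ 103°.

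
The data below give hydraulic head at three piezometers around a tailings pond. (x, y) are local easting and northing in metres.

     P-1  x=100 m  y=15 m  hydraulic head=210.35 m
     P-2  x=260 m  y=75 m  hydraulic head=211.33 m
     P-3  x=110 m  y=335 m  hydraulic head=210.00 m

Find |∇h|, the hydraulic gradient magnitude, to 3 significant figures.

0.00674

Taking P-1 as reference: P-2−P-1 = (160, 60, +0.98); P-3−P-1 = (10, 320, -0.35).
Determinant of the coordinate differences = 160·320 − 10·60 = 50600.
∂h/∂x = [(+0.98)·320 − (-0.35)·60] / 50600 = +0.006613
∂h/∂y = [160·(-0.35) − 10·(+0.98)] / 50600 = -0.001300
|∇h| = √(0.006613² + -0.001300²) = 0.00674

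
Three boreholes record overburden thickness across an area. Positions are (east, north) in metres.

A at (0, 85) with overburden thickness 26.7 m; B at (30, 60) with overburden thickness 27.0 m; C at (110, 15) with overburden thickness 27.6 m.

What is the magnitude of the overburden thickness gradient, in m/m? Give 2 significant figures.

Taking A as reference: B−A = (30, -25, +0.3); C−A = (110, -70, +0.9).
Solve a·Δx + b·Δy = Δd: det = 30·(-70) − 110·(-25) = 650.
∂d/∂x = [(+0.3)·(-70) − (+0.9)·(-25)] / 650 = +0.002308
∂d/∂y = [30·(+0.9) − 110·(+0.3)] / 650 = -0.009231
|∇f| = √(0.002308² + -0.009231²) = 0.009515 m/m

0.0095 m/m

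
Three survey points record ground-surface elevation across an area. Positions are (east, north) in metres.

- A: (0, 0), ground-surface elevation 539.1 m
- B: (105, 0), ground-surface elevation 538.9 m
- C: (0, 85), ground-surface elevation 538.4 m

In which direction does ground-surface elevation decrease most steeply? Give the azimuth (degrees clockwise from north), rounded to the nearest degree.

∂z/∂x = (538.9 − 539.1) / (105 − 0) = -0.001905
∂z/∂y = (538.4 − 539.1) / (85 − 0) = -0.008235
Steepest decrease is along −∇f: components (+0.001905 E, +0.008235 N).
Azimuth = atan2(+0.001905, +0.008235) = 13.0° ≈ 013°.

013°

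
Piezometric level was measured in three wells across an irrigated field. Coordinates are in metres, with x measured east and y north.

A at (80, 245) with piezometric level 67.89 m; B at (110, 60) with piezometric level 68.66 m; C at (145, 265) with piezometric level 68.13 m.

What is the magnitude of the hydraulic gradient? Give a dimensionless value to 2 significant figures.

0.0058

With h = a·x + b·y + c and A as origin, the differences give:
  30·a + (-185)·b = +0.77
  65·a + 20·b = +0.24
Eliminate b (×20 and ×(-185), subtract): 12625·a = 59.800 → a = ∂h/∂x = +0.004737
Back-substitute: b = ∂h/∂y = -0.003394.
|∇h| = √(0.004737² + -0.003394²) = 0.005827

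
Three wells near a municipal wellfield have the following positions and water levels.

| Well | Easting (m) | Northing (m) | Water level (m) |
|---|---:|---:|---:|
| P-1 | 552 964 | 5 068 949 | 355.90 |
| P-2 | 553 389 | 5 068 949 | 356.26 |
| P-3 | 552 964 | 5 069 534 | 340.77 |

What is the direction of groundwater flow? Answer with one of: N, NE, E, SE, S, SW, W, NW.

∂h/∂x = (356.26 − 355.90) / (553389 − 552964) = +0.0008471
∂h/∂y = (340.77 − 355.90) / (5069534 − 5068949) = -0.02586
Flow = −∇h = (-0.0008471 east, +0.02586 north), which points north.

N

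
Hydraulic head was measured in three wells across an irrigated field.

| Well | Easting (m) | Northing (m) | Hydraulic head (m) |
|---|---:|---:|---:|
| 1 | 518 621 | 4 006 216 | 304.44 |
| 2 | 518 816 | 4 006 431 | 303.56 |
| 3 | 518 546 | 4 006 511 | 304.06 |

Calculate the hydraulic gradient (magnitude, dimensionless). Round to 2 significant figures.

Taking 1 as reference: 2−1 = (195, 215, -0.88); 3−1 = (-75, 295, -0.38).
Solve a·Δx + b·Δy = Δh: det = 195·295 − (-75)·215 = 73650.
∂h/∂x = [(-0.88)·295 − (-0.38)·215] / 73650 = -0.002415
∂h/∂y = [195·(-0.38) − (-75)·(-0.88)] / 73650 = -0.001902
|∇h| = √(-0.002415² + -0.001902²) = 0.003074

0.0031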